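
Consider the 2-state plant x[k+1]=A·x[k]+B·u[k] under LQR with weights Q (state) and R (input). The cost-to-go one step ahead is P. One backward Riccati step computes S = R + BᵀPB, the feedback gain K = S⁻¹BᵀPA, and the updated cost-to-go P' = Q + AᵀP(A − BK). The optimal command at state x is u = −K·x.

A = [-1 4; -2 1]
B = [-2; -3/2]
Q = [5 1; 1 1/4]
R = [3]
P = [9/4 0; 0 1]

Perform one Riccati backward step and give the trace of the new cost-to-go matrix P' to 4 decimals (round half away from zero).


17.8684

BᵀP = [-4.5000 -1.5000]
S = R + BᵀPB = [3] + [11.2500] = [14.2500]
BᵀPA = [7.5000 -19.5000]
K = S⁻¹·BᵀPA = [0.5263 -1.3684]
A−BK = [0.0526 1.2632; -1.2105 -1.0526]
AᵀP(A−BK) = [2.3026 -0.7368; -0.7368 10.3158]
P' = Q + AᵀP(A−BK) = [7.3026 0.2632; 0.2632 10.5658]
tr(P') = 17.8684


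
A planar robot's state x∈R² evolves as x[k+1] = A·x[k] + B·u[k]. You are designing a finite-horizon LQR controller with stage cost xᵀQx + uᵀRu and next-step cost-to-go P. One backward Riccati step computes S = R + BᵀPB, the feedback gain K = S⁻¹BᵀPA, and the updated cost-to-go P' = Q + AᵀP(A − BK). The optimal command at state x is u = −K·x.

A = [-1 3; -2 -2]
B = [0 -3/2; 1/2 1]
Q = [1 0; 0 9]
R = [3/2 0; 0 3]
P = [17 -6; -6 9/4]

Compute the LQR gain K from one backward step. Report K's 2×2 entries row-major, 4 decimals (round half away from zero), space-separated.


BᵀP = [-3.0000 1.1250; -31.5000 11.2500]
S = R + BᵀPB = [3/2 0; 0 3] + [0.5625 5.6250; 5.6250 58.5000] = [2.0625 5.6250; 5.6250 61.5000]
BᵀPA = [0.7500 -11.2500; 9.0000 -117.0000]
K = S⁻¹·BᵀPA = [-0.0473 -0.3545; 0.1507 -1.8700]
A−BK = [-0.7740 0.1950; -2.1270 0.0473]
AᵀP(A−BK) = [0.6795 -0.9040; -0.9040 11.2201]
P' = Q + AᵀP(A−BK) = [1.6795 -0.9040; -0.9040 20.2201]
tr(P') = 21.8996

-0.0473 -0.3545 0.1507 -1.8700


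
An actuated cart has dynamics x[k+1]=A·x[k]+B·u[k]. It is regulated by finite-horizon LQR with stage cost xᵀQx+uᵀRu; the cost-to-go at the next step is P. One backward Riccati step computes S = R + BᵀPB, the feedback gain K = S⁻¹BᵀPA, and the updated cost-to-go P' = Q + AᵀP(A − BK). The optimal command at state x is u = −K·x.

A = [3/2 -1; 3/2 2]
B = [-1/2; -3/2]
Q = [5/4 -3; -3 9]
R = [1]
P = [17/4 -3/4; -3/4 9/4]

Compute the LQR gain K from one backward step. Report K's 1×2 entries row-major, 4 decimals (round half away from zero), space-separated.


BᵀP = [-1.0000 -3.0000]
S = R + BᵀPB = [1] + [5.0000] = [6.0000]
BᵀPA = [-6.0000 -5.0000]
K = S⁻¹·BᵀPA = [-1.0000 -0.8333]
A−BK = [1.0000 -1.4167; 0.0000 0.7500]
AᵀP(A−BK) = [5.2500 -5.7500; -5.7500 12.0833]
P' = Q + AᵀP(A−BK) = [6.5000 -8.7500; -8.7500 21.0833]
tr(P') = 27.5833

-1.0000 -0.8333


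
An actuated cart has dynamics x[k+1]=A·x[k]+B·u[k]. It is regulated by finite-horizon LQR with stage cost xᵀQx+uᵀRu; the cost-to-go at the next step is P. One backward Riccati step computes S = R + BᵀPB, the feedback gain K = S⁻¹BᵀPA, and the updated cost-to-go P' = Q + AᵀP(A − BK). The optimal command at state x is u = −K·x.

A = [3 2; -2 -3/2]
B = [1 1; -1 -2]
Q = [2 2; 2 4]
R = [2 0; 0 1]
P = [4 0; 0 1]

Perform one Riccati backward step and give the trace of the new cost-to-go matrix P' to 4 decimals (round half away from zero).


BᵀP = [4.0000 -1.0000; 4.0000 -2.0000]
S = R + BᵀPB = [2 0; 0 1] + [5.0000 6.0000; 6.0000 8.0000] = [7.0000 6.0000; 6.0000 9.0000]
BᵀPA = [14.0000 9.5000; 16.0000 11.0000]
K = S⁻¹·BᵀPA = [1.1111 0.7222; 1.0370 0.7407]
A−BK = [0.8519 0.5370; 1.1852 0.7037]
AᵀP(A−BK) = [7.8519 5.0370; 5.0370 3.2407]
P' = Q + AᵀP(A−BK) = [9.8519 7.0370; 7.0370 7.2407]
tr(P') = 17.0926

17.0926


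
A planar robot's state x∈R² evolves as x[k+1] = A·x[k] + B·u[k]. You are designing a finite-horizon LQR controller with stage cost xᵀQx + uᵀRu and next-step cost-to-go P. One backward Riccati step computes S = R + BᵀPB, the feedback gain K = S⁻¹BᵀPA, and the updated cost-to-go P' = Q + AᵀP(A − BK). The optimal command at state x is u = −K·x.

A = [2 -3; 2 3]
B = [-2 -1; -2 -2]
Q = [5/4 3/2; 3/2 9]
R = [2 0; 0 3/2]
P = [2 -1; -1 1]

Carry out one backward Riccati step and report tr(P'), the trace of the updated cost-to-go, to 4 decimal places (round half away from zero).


41.6029

BᵀP = [-2.0000 0.0000; 0.0000 -1.0000]
S = R + BᵀPB = [2 0; 0 3/2] + [4.0000 2.0000; 2.0000 2.0000] = [6.0000 2.0000; 2.0000 3.5000]
BᵀPA = [-4.0000 6.0000; -2.0000 -3.0000]
K = S⁻¹·BᵀPA = [-0.5882 1.5882; -0.2353 -1.7647]
A−BK = [0.5882 -1.5882; 0.3529 2.6471]
AᵀP(A−BK) = [1.1765 -3.1765; -3.1765 30.1765]
P' = Q + AᵀP(A−BK) = [2.4265 -1.6765; -1.6765 39.1765]
tr(P') = 41.6029


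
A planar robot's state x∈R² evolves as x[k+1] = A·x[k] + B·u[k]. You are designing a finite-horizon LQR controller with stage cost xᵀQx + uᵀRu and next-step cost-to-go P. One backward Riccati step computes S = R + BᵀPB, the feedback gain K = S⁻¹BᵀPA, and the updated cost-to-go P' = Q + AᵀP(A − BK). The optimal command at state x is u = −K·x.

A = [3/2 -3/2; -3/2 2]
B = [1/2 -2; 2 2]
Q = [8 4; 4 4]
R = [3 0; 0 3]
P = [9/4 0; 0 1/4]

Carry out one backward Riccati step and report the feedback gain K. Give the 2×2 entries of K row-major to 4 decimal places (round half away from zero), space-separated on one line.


BᵀP = [1.1250 0.5000; -4.5000 0.5000]
S = R + BᵀPB = [3 0; 0 3] + [1.5625 -1.2500; -1.2500 10.0000] = [4.5625 -1.2500; -1.2500 13.0000]
BᵀPA = [0.9375 -0.6875; -7.5000 7.7500]
K = S⁻¹·BᵀPA = [0.0487 0.0130; -0.5722 0.5974]
A−BK = [0.3312 -0.3117; -0.4529 0.7792]
AᵀP(A−BK) = [1.2875 -1.3442; -1.3442 1.4416]
P' = Q + AᵀP(A−BK) = [9.2875 2.6558; 2.6558 5.4416]
tr(P') = 14.7291

0.0487 0.0130 -0.5722 0.5974


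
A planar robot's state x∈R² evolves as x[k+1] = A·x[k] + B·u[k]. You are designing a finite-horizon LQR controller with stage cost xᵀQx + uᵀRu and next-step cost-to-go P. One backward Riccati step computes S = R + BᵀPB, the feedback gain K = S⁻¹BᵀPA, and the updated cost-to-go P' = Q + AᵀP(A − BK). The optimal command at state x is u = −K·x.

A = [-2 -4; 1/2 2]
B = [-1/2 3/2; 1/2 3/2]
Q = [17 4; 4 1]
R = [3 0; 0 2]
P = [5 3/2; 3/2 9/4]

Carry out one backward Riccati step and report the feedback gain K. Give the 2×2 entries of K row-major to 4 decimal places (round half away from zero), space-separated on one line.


BᵀP = [-1.7500 0.3750; 9.7500 5.6250]
S = R + BᵀPB = [3 0; 0 2] + [1.0625 -2.0625; -2.0625 23.0625] = [4.0625 -2.0625; -2.0625 25.0625]
BᵀPA = [3.6875 7.7500; -16.6875 -27.7500]
K = S⁻¹·BᵀPA = [0.5945 1.4042; -0.6169 -0.9917]
A−BK = [-0.7774 -1.8104; 1.1281 2.7854]
AᵀP(A−BK) = [5.0756 11.5234; 11.5234 26.5983]
P' = Q + AᵀP(A−BK) = [22.0756 15.5234; 15.5234 27.5983]
tr(P') = 49.6739

0.5945 1.4042 -0.6169 -0.9917


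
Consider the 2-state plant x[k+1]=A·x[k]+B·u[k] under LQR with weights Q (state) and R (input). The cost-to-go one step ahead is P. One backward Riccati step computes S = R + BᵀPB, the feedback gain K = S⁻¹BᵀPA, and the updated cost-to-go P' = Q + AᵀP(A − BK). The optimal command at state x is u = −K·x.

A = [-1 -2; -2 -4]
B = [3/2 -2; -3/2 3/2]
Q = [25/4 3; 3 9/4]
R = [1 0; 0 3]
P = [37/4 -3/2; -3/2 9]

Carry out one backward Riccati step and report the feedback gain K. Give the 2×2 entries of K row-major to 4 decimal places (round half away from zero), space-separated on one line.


BᵀP = [16.1250 -15.7500; -20.7500 16.5000]
S = R + BᵀPB = [1 0; 0 3] + [47.8125 -55.8750; -55.8750 66.2500] = [48.8125 -55.8750; -55.8750 69.2500]
BᵀPA = [15.3750 30.7500; -12.2500 -24.5000]
K = S⁻¹·BᵀPA = [1.4724 2.9448; 1.0111 2.0223]
A−BK = [-1.1864 -2.3727; -1.3081 -2.6162]
AᵀP(A−BK) = [28.9981 57.9961; 57.9961 115.9923]
P' = Q + AᵀP(A−BK) = [35.2481 60.9961; 60.9961 118.2423]
tr(P') = 153.4903

1.4724 2.9448 1.0111 2.0223


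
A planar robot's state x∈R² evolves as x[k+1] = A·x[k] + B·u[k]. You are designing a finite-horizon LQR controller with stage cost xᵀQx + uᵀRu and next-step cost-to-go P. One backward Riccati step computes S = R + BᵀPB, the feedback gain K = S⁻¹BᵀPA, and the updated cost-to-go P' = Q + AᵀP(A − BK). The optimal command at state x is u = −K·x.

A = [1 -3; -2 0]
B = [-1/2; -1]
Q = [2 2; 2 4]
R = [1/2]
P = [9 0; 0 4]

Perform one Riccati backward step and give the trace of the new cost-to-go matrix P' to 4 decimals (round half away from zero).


BᵀP = [-4.5000 -4.0000]
S = R + BᵀPB = [1/2] + [6.2500] = [6.7500]
BᵀPA = [3.5000 13.5000]
K = S⁻¹·BᵀPA = [0.5185 2.0000]
A−BK = [1.2593 -2.0000; -1.4815 2.0000]
AᵀP(A−BK) = [23.1852 -34.0000; -34.0000 54.0000]
P' = Q + AᵀP(A−BK) = [25.1852 -32.0000; -32.0000 58.0000]
tr(P') = 83.1852

83.1852


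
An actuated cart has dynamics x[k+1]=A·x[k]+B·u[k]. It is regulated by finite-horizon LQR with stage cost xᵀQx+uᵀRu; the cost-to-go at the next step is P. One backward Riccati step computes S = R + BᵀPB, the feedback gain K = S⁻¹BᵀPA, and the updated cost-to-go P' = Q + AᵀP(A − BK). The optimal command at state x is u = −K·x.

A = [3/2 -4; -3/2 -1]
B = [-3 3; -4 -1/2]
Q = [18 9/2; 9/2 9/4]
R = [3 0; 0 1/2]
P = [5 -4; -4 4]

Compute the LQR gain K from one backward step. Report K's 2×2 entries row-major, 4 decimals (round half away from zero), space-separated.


0.2264 0.2964 0.7755 -0.9484

BᵀP = [1.0000 -4.0000; 17.0000 -14.0000]
S = R + BᵀPB = [3 0; 0 1/2] + [13.0000 5.0000; 5.0000 58.0000] = [16.0000 5.0000; 5.0000 58.5000]
BᵀPA = [7.5000 0.0000; 46.5000 -54.0000]
K = S⁻¹·BᵀPA = [0.2264 0.2964; 0.7755 -0.9484]
A−BK = [-0.1474 -0.2656; -0.2066 -0.2887]
AᵀP(A−BK) = [0.4903 -0.1218; -0.1218 0.7859]
P' = Q + AᵀP(A−BK) = [18.4903 4.3782; 4.3782 3.0359]
tr(P') = 21.5262


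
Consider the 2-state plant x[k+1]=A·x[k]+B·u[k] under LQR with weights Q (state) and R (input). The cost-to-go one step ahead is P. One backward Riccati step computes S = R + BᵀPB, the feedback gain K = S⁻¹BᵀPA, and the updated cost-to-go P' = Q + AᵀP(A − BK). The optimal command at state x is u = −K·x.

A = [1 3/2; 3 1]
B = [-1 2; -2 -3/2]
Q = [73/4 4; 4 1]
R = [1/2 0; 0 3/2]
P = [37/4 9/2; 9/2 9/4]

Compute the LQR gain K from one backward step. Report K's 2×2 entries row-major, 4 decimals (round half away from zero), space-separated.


-1.1432 -0.8499 0.1408 0.2236

BᵀP = [-18.2500 -9.0000; 11.7500 5.6250]
S = R + BᵀPB = [1/2 0; 0 3/2] + [36.2500 -23.0000; -23.0000 15.0625] = [36.7500 -23.0000; -23.0000 16.5625]
BᵀPA = [-45.2500 -36.3750; 28.6250 23.2500]
K = S⁻¹·BᵀPA = [-1.1432 -0.8499; 0.1408 0.2236]
A−BK = [-0.4248 0.2030; 0.9249 -0.3644]
AᵀP(A−BK) = [0.7410 0.5185; 0.5185 0.4503]
P' = Q + AᵀP(A−BK) = [18.9910 4.5185; 4.5185 1.4503]
tr(P') = 20.4413


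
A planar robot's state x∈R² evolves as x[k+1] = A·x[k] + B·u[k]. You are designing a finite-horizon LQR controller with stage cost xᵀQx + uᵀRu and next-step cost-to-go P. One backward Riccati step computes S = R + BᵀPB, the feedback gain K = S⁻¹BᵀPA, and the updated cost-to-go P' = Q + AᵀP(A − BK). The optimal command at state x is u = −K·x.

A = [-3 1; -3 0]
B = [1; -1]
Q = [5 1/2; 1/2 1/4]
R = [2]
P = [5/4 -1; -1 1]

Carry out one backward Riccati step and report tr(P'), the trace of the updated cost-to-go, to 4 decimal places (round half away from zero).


BᵀP = [2.2500 -2.0000]
S = R + BᵀPB = [2] + [4.2500] = [6.2500]
BᵀPA = [-0.7500 2.2500]
K = S⁻¹·BᵀPA = [-0.1200 0.3600]
A−BK = [-2.8800 0.6400; -3.1200 0.3600]
AᵀP(A−BK) = [2.1600 -0.4800; -0.4800 0.4400]
P' = Q + AᵀP(A−BK) = [7.1600 0.0200; 0.0200 0.6900]
tr(P') = 7.8500

7.8500


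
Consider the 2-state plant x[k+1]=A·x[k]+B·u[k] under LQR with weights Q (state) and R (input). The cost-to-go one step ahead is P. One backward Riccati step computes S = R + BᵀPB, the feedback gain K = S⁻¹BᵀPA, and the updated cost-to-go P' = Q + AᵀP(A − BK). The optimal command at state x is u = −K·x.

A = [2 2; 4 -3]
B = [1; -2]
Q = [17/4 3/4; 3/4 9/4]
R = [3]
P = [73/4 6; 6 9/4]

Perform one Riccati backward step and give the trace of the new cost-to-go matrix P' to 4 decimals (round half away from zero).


BᵀP = [6.2500 1.5000]
S = R + BᵀPB = [3] + [3.2500] = [6.2500]
BᵀPA = [18.5000 8.0000]
K = S⁻¹·BᵀPA = [2.9600 1.2800]
A−BK = [-0.9600 0.7200; 9.9200 -0.4400]
AᵀP(A−BK) = [150.2400 34.3200; 34.3200 11.0100]
P' = Q + AᵀP(A−BK) = [154.4900 35.0700; 35.0700 13.2600]
tr(P') = 167.7500

167.7500


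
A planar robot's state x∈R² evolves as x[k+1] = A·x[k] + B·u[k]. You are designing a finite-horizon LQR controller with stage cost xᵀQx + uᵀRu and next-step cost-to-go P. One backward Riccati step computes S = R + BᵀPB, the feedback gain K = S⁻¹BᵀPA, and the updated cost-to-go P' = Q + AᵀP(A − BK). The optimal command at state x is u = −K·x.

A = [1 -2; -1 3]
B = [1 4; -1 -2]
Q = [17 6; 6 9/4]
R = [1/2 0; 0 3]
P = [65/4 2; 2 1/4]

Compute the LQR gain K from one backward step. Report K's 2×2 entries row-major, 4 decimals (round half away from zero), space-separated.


BᵀP = [14.2500 1.7500; 61.0000 7.5000]
S = R + BᵀPB = [1/2 0; 0 3] + [12.5000 53.5000; 53.5000 229.0000] = [13.0000 53.5000; 53.5000 232.0000]
BᵀPA = [12.5000 -23.2500; 53.5000 -99.5000]
K = S⁻¹·BᵀPA = [0.2455 -0.4602; 0.1740 -0.3228]
A−BK = [0.0585 -0.2488; -0.4065 1.8943]
AᵀP(A−BK) = [0.1228 -0.2301; -0.2301 0.4362]
P' = Q + AᵀP(A−BK) = [17.1228 5.7699; 5.7699 2.6862]
tr(P') = 19.8089

0.2455 -0.4602 0.1740 -0.3228


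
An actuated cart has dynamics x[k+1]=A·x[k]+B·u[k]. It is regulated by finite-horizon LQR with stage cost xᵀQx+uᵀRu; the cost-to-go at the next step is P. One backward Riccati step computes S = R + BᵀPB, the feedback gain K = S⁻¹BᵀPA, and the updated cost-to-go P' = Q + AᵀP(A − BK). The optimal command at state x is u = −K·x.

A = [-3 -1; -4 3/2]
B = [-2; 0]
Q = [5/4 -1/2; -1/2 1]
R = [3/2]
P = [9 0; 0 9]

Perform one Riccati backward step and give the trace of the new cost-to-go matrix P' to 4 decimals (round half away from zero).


170.1000

BᵀP = [-18.0000 0.0000]
S = R + BᵀPB = [3/2] + [36.0000] = [37.5000]
BᵀPA = [54.0000 18.0000]
K = S⁻¹·BᵀPA = [1.4400 0.4800]
A−BK = [-0.1200 -0.0400; -4.0000 1.5000]
AᵀP(A−BK) = [147.2400 -52.9200; -52.9200 20.6100]
P' = Q + AᵀP(A−BK) = [148.4900 -53.4200; -53.4200 21.6100]
tr(P') = 170.1000


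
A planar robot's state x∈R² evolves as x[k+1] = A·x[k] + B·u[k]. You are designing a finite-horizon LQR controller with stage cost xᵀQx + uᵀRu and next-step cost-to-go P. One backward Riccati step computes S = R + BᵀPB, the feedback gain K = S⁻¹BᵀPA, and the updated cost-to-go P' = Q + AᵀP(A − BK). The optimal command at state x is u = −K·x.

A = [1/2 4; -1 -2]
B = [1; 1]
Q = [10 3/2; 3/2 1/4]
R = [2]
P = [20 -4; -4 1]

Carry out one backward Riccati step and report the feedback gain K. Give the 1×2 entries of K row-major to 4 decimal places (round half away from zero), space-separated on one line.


0.7333 4.6667

BᵀP = [16.0000 -3.0000]
S = R + BᵀPB = [2] + [13.0000] = [15.0000]
BᵀPA = [11.0000 70.0000]
K = S⁻¹·BᵀPA = [0.7333 4.6667]
A−BK = [-0.2333 -0.6667; -1.7333 -6.6667]
AᵀP(A−BK) = [1.9333 10.6667; 10.6667 61.3333]
P' = Q + AᵀP(A−BK) = [11.9333 12.1667; 12.1667 61.5833]
tr(P') = 73.5167


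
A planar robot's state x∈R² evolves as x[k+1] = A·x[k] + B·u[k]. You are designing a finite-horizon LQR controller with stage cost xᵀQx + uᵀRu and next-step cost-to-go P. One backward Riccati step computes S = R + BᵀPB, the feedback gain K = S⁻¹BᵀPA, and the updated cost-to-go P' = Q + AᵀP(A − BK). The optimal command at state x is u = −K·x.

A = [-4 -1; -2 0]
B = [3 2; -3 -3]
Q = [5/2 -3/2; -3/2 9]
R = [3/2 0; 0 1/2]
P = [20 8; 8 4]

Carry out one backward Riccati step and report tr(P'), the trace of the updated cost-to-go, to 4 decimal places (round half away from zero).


56.0409

BᵀP = [36.0000 12.0000; 16.0000 4.0000]
S = R + BᵀPB = [3/2 0; 0 1/2] + [72.0000 36.0000; 36.0000 20.0000] = [73.5000 36.0000; 36.0000 20.5000]
BᵀPA = [-168.0000 -36.0000; -72.0000 -16.0000]
K = S⁻¹·BᵀPA = [-4.0427 -0.7687; 3.5872 0.5694]
A−BK = [0.9537 0.1673; -3.3665 -0.5979]
AᵀP(A−BK) = [43.1032 7.8577; 7.8577 1.4377]
P' = Q + AᵀP(A−BK) = [45.6032 6.3577; 6.3577 10.4377]
tr(P') = 56.0409


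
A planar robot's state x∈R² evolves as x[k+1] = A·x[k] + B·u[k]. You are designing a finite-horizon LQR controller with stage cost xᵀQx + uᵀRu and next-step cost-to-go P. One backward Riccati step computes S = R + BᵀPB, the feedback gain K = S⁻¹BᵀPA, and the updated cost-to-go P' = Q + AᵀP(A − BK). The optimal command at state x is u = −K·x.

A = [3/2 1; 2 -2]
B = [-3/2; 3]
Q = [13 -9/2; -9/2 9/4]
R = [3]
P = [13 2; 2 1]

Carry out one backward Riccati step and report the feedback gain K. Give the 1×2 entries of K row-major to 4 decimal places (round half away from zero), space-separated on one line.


BᵀP = [-13.5000 0.0000]
S = R + BᵀPB = [3] + [20.2500] = [23.2500]
BᵀPA = [-20.2500 -13.5000]
K = S⁻¹·BᵀPA = [-0.8710 -0.5806]
A−BK = [0.1935 0.1290; 4.6129 -0.2581]
AᵀP(A−BK) = [27.6129 1.7419; 1.7419 1.1613]
P' = Q + AᵀP(A−BK) = [40.6129 -2.7581; -2.7581 3.4113]
tr(P') = 44.0242

-0.8710 -0.5806


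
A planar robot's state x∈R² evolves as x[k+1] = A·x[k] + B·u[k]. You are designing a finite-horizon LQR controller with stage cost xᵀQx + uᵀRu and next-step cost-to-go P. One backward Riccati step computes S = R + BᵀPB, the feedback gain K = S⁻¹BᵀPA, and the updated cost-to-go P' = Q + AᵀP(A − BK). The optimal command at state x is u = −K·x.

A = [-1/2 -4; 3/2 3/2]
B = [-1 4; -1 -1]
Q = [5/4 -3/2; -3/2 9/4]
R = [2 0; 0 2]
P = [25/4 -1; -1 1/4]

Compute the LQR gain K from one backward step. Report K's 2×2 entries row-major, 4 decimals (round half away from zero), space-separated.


-0.0327 0.1586 -0.1822 -0.9698

BᵀP = [-5.2500 0.7500; 26.0000 -4.2500]
S = R + BᵀPB = [2 0; 0 2] + [4.5000 -21.7500; -21.7500 108.2500] = [6.5000 -21.7500; -21.7500 110.2500]
BᵀPA = [3.7500 22.1250; -19.3750 -110.3750]
K = S⁻¹·BᵀPA = [-0.0327 0.1586; -0.1822 -0.9698]
A−BK = [0.1960 0.0380; 1.2851 0.6887]
AᵀP(A−BK) = [0.2177 0.4270; 0.4270 2.0068]
P' = Q + AᵀP(A−BK) = [1.4677 -1.0730; -1.0730 4.2568]
tr(P') = 5.7245


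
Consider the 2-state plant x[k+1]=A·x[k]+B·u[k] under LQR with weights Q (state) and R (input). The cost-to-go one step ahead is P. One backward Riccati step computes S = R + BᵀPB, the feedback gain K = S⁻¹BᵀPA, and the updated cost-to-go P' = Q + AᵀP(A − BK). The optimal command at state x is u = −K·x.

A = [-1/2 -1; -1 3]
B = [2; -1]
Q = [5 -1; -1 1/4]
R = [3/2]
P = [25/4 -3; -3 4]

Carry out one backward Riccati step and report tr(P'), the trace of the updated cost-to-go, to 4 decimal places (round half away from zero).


19.2316

BᵀP = [15.5000 -10.0000]
S = R + BᵀPB = [3/2] + [41.0000] = [42.5000]
BᵀPA = [2.2500 -45.5000]
K = S⁻¹·BᵀPA = [0.0529 -1.0706]
A−BK = [-0.6059 1.1412; -0.9471 1.9294]
AᵀP(A−BK) = [2.4434 -4.9662; -4.9662 11.5382]
P' = Q + AᵀP(A−BK) = [7.4434 -5.9662; -5.9662 11.7882]
tr(P') = 19.2316


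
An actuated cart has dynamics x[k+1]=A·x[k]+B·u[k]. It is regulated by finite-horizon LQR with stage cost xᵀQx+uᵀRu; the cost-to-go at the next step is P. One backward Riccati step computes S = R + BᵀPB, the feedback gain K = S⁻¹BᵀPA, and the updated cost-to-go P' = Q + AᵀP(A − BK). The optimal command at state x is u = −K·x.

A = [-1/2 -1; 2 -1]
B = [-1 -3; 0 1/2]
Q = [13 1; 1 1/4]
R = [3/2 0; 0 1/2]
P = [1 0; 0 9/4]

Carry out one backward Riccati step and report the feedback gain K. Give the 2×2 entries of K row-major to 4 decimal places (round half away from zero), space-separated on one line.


BᵀP = [-1.0000 0.0000; -3.0000 1.1250]
S = R + BᵀPB = [3/2 0; 0 1/2] + [1.0000 3.0000; 3.0000 9.5625] = [2.5000 3.0000; 3.0000 10.0625]
BᵀPA = [0.5000 1.0000; 3.7500 1.8750]
K = S⁻¹·BᵀPA = [-0.3849 0.2747; 0.4874 0.1044]
A−BK = [0.5774 -0.4120; 1.7563 -1.0522]
AᵀP(A−BK) = [7.6146 -4.5290; -4.5290 2.7795]
P' = Q + AᵀP(A−BK) = [20.6146 -3.5290; -3.5290 3.0295]
tr(P') = 23.6441

-0.3849 0.2747 0.4874 0.1044


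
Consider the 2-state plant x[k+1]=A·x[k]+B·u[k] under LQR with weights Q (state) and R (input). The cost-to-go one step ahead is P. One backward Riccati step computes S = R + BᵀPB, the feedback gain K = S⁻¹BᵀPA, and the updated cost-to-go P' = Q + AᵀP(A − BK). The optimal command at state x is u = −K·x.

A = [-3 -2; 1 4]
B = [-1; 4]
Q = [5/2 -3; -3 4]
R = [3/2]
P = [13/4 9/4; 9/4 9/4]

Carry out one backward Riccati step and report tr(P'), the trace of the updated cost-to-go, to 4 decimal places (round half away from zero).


BᵀP = [5.7500 6.7500]
S = R + BᵀPB = [3/2] + [21.2500] = [22.7500]
BᵀPA = [-10.5000 15.5000]
K = S⁻¹·BᵀPA = [-0.4615 0.6813]
A−BK = [-3.4615 -1.3187; 2.8462 1.2747]
AᵀP(A−BK) = [13.1538 4.1538; 4.1538 2.4396]
P' = Q + AᵀP(A−BK) = [15.6538 1.1538; 1.1538 6.4396]
tr(P') = 22.0934

22.0934


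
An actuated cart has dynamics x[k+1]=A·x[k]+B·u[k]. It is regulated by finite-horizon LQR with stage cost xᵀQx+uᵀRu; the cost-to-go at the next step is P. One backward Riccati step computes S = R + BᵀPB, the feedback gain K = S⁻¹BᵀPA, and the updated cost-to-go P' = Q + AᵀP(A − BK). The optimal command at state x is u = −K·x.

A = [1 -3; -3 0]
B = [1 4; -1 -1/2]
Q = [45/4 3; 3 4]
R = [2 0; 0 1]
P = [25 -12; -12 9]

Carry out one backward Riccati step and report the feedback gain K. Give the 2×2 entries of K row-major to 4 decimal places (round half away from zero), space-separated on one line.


BᵀP = [37.0000 -21.0000; 106.0000 -52.5000]
S = R + BᵀPB = [2 0; 0 1] + [58.0000 158.5000; 158.5000 450.2500] = [60.0000 158.5000; 158.5000 451.2500]
BᵀPA = [100.0000 -111.0000; 263.5000 -318.0000]
K = S⁻¹·BᵀPA = [1.7208 0.1609; -0.0205 -0.7612]
A−BK = [-0.6388 -0.1160; -1.2895 -0.2197]
AᵀP(A−BK) = [11.3197 1.4925; 1.4925 0.7904]
P' = Q + AᵀP(A−BK) = [22.5697 4.4925; 4.4925 4.7904]
tr(P') = 27.3601

1.7208 0.1609 -0.0205 -0.7612


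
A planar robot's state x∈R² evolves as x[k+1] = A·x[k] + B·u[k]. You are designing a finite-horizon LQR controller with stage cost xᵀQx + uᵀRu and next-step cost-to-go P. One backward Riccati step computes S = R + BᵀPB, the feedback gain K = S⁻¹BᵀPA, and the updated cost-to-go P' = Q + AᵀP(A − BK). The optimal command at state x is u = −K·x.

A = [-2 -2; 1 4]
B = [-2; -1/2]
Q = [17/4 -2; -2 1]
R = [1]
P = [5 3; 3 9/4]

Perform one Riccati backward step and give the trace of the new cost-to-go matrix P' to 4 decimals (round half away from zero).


13.2591

BᵀP = [-11.5000 -7.1250]
S = R + BᵀPB = [1] + [26.5625] = [27.5625]
BᵀPA = [15.8750 -5.5000]
K = S⁻¹·BᵀPA = [0.5760 -0.1995]
A−BK = [-0.8481 -2.3991; 1.2880 3.9002]
AᵀP(A−BK) = [1.1066 2.1678; 2.1678 6.9025]
P' = Q + AᵀP(A−BK) = [5.3566 0.1678; 0.1678 7.9025]
tr(P') = 13.2591


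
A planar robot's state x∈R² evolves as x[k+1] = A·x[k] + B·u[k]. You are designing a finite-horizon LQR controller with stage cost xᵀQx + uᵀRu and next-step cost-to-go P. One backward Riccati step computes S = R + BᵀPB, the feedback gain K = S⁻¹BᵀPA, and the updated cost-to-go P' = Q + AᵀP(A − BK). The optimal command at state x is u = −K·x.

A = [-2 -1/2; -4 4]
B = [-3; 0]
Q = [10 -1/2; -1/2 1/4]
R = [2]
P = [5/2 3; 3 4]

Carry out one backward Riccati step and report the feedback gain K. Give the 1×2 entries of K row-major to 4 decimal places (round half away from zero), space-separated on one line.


BᵀP = [-7.5000 -9.0000]
S = R + BᵀPB = [2] + [22.5000] = [24.5000]
BᵀPA = [51.0000 -32.2500]
K = S⁻¹·BᵀPA = [2.0816 -1.3163]
A−BK = [4.2449 -4.4490; -4.0000 4.0000]
AᵀP(A−BK) = [15.8367 -12.3673; -12.3673 10.1735]
P' = Q + AᵀP(A−BK) = [25.8367 -12.8673; -12.8673 10.4235]
tr(P') = 36.2602

2.0816 -1.3163


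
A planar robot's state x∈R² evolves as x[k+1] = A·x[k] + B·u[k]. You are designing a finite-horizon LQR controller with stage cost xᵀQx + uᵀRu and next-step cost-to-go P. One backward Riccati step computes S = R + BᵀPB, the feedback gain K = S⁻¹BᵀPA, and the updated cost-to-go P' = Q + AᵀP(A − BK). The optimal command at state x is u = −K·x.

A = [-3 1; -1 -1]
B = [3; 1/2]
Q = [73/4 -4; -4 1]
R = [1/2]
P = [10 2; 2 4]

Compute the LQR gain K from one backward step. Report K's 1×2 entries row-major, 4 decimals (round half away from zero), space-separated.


-1.0359 0.2359

BᵀP = [31.0000 8.0000]
S = R + BᵀPB = [1/2] + [97.0000] = [97.5000]
BᵀPA = [-101.0000 23.0000]
K = S⁻¹·BᵀPA = [-1.0359 0.2359]
A−BK = [0.1077 0.2923; -0.4821 -1.1179]
AᵀP(A−BK) = [1.3744 1.8256; 1.8256 4.5744]
P' = Q + AᵀP(A−BK) = [19.6244 -2.1744; -2.1744 5.5744]
tr(P') = 25.1987


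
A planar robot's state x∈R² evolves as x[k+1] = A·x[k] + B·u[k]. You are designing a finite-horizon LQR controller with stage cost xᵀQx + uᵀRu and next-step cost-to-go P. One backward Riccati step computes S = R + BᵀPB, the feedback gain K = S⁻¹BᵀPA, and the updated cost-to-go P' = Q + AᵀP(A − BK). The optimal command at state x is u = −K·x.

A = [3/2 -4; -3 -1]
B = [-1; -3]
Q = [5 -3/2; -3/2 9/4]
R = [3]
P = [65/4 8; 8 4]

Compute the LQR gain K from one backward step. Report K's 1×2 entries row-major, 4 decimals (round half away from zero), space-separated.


BᵀP = [-40.2500 -20.0000]
S = R + BᵀPB = [3] + [100.2500] = [103.2500]
BᵀPA = [-0.3750 181.0000]
K = S⁻¹·BᵀPA = [-0.0036 1.7530]
A−BK = [1.4964 -2.2470; -3.0109 4.2591]
AᵀP(A−BK) = [0.5611 -0.8426; -0.8426 10.7022]
P' = Q + AᵀP(A−BK) = [5.5611 -2.3426; -2.3426 12.9522]
tr(P') = 18.5133

-0.0036 1.7530


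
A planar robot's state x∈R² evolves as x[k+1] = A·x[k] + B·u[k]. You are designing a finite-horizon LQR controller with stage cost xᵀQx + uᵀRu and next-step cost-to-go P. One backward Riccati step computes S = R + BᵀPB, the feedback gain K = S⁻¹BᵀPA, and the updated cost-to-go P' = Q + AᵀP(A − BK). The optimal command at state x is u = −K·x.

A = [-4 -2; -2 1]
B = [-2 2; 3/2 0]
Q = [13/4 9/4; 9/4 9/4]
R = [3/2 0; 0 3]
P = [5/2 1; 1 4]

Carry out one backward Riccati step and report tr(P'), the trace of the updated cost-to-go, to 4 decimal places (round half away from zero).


BᵀP = [-3.5000 4.0000; 5.0000 2.0000]
S = R + BᵀPB = [3/2 0; 0 3] + [13.0000 -7.0000; -7.0000 10.0000] = [14.5000 -7.0000; -7.0000 13.0000]
BᵀPA = [6.0000 11.0000; -24.0000 -8.0000]
K = S⁻¹·BᵀPA = [-0.6452 0.6237; -2.1935 -0.2796]
A−BK = [-0.9032 -0.1935; -1.0323 0.0645]
AᵀP(A−BK) = [23.2258 1.5484; 1.5484 0.9032]
P' = Q + AᵀP(A−BK) = [26.4758 3.7984; 3.7984 3.1532]
tr(P') = 29.6290

29.6290


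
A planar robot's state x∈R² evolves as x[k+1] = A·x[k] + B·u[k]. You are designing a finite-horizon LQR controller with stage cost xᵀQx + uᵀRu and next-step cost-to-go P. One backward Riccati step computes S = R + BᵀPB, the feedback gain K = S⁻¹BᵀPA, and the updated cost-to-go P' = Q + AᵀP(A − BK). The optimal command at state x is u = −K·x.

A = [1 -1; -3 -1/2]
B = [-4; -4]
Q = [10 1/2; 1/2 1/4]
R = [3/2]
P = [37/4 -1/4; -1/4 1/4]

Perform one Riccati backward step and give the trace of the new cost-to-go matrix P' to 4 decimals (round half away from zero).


BᵀP = [-36.0000 0.0000]
S = R + BᵀPB = [3/2] + [144.0000] = [145.5000]
BᵀPA = [-36.0000 36.0000]
K = S⁻¹·BᵀPA = [-0.2474 0.2474]
A−BK = [0.0103 -0.0103; -3.9897 0.4897]
AᵀP(A−BK) = [4.0928 -0.5928; -0.5928 0.1553]
P' = Q + AᵀP(A−BK) = [14.0928 -0.0928; -0.0928 0.4053]
tr(P') = 14.4981

14.4981


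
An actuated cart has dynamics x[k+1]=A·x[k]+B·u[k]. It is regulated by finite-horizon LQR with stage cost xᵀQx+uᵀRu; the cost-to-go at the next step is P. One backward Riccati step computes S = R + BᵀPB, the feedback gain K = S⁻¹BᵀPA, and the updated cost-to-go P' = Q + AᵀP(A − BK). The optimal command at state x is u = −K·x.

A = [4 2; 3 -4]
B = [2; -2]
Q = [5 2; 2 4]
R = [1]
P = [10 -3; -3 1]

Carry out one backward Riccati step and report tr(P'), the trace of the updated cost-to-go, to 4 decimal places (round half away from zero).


BᵀP = [26.0000 -8.0000]
S = R + BᵀPB = [1] + [68.0000] = [69.0000]
BᵀPA = [80.0000 84.0000]
K = S⁻¹·BᵀPA = [1.1594 1.2174]
A−BK = [1.6812 -0.4348; 5.3188 -1.5652]
AᵀP(A−BK) = [4.2464 0.6087; 0.6087 1.7391]
P' = Q + AᵀP(A−BK) = [9.2464 2.6087; 2.6087 5.7391]
tr(P') = 14.9855

14.9855


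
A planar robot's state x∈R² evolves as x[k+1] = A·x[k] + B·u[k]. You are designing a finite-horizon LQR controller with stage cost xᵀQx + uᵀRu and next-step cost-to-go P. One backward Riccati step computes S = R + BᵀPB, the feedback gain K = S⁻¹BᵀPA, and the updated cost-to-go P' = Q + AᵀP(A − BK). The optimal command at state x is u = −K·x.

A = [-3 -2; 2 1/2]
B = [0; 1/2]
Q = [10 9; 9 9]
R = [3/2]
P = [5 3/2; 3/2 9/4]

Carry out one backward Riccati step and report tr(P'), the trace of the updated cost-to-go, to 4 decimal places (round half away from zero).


BᵀP = [0.7500 1.1250]
S = R + BᵀPB = [3/2] + [0.5625] = [2.0625]
BᵀPA = [0.0000 -0.9375]
K = S⁻¹·BᵀPA = [0.0000 -0.4545]
A−BK = [-3.0000 -2.0000; 2.0000 0.7273]
AᵀP(A−BK) = [36.0000 24.0000; 24.0000 17.1364]
P' = Q + AᵀP(A−BK) = [46.0000 33.0000; 33.0000 26.1364]
tr(P') = 72.1364

72.1364


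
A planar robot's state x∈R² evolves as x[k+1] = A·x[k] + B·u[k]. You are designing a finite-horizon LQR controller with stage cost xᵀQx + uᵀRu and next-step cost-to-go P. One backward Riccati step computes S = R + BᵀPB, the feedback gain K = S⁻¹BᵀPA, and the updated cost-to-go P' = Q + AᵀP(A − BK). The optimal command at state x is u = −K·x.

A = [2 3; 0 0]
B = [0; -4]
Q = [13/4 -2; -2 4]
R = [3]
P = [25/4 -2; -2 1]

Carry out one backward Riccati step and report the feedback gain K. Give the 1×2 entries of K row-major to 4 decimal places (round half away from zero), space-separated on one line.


BᵀP = [8.0000 -4.0000]
S = R + BᵀPB = [3] + [16.0000] = [19.0000]
BᵀPA = [16.0000 24.0000]
K = S⁻¹·BᵀPA = [0.8421 1.2632]
A−BK = [2.0000 3.0000; 3.3684 5.0526]
AᵀP(A−BK) = [11.5263 17.2895; 17.2895 25.9342]
P' = Q + AᵀP(A−BK) = [14.7763 15.2895; 15.2895 29.9342]
tr(P') = 44.7105

0.8421 1.2632


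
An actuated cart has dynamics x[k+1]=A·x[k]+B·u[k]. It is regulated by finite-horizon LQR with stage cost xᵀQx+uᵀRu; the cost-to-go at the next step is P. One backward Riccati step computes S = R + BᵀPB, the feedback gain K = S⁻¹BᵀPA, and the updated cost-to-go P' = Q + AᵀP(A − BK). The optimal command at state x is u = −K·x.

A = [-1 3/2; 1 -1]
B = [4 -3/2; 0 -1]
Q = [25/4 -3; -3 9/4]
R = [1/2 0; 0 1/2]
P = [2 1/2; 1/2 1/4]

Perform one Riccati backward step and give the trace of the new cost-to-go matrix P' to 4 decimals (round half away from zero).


BᵀP = [8.0000 2.0000; -3.5000 -1.0000]
S = R + BᵀPB = [1/2 0; 0 1/2] + [32.0000 -14.0000; -14.0000 6.2500] = [32.5000 -14.0000; -14.0000 6.7500]
BᵀPA = [-6.0000 10.0000; 2.5000 -4.2500]
K = S⁻¹·BᵀPA = [-0.2353 0.3422; -0.1176 0.0802]
A−BK = [-0.2353 0.2513; 0.8824 -0.9198]
AᵀP(A−BK) = [0.1324 -0.1471; -0.1471 0.1684]
P' = Q + AᵀP(A−BK) = [6.3824 -3.1471; -3.1471 2.4184]
tr(P') = 8.8008

8.8008


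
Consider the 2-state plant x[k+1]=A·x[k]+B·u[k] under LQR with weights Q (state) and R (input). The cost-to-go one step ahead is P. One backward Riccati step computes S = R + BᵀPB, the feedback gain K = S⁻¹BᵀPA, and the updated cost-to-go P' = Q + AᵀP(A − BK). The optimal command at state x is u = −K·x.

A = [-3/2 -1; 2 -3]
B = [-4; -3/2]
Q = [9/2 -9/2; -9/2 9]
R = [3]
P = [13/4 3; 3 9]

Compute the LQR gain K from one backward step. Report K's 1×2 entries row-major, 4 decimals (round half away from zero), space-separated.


BᵀP = [-17.5000 -25.5000]
S = R + BᵀPB = [3] + [108.2500] = [111.2500]
BᵀPA = [-24.7500 94.0000]
K = S⁻¹·BᵀPA = [-0.2225 0.8449]
A−BK = [-2.3899 2.3798; 1.6663 -1.7326]
AᵀP(A−BK) = [19.8063 -20.7126; -20.7126 22.8253]
P' = Q + AᵀP(A−BK) = [24.3063 -25.2126; -25.2126 31.8253]
tr(P') = 56.1316

-0.2225 0.8449


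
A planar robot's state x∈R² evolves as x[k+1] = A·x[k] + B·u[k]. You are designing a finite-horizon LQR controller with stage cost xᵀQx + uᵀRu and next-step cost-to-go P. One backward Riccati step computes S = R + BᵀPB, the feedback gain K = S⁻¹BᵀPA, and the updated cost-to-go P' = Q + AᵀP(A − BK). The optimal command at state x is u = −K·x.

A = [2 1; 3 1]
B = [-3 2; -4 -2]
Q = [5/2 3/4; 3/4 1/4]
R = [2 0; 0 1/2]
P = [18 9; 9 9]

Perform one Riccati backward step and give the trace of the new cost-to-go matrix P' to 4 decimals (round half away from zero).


3.9332

BᵀP = [-90.0000 -63.0000; 18.0000 0.0000]
S = R + BᵀPB = [2 0; 0 1/2] + [522.0000 -54.0000; -54.0000 36.0000] = [524.0000 -54.0000; -54.0000 36.5000]
BᵀPA = [-369.0000 -153.0000; 36.0000 18.0000]
K = S⁻¹·BᵀPA = [-0.7110 -0.2845; -0.0655 0.0722]
A−BK = [-0.0018 0.0020; 0.0252 0.0062]
AᵀP(A−BK) = [1.0180 0.4039; 0.4039 0.1652]
P' = Q + AᵀP(A−BK) = [3.5180 1.1539; 1.1539 0.4152]
tr(P') = 3.9332


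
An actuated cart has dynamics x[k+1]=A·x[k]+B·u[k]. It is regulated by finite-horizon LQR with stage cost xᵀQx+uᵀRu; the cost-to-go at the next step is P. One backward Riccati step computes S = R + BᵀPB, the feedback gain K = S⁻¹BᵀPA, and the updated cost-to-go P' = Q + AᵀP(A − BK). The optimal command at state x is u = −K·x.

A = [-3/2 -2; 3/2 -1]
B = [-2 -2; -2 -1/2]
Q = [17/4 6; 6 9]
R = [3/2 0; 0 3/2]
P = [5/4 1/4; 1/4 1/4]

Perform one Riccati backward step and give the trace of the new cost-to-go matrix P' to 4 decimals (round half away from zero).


BᵀP = [-3.0000 -1.0000; -2.6250 -0.6250]
S = R + BᵀPB = [3/2 0; 0 3/2] + [8.0000 6.5000; 6.5000 5.5625] = [9.5000 6.5000; 6.5000 7.0625]
BᵀPA = [3.0000 7.0000; 3.0000 5.8750]
K = S⁻¹·BᵀPA = [0.0679 0.4528; 0.3623 0.4151]
A−BK = [-0.6396 -0.2642; 1.8170 0.1132]
AᵀP(A−BK) = [0.9594 0.3962; 0.3962 0.6415]
P' = Q + AᵀP(A−BK) = [5.2094 6.3962; 6.3962 9.6415]
tr(P') = 14.8509

14.8509


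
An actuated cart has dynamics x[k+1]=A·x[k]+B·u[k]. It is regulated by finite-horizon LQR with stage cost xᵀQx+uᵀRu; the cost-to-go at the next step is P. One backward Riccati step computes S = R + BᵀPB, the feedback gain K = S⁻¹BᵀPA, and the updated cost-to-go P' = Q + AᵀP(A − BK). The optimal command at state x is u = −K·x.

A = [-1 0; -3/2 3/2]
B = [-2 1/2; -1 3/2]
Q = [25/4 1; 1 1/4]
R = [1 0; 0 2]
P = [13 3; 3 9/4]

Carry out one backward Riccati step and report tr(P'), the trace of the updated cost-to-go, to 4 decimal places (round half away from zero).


BᵀP = [-29.0000 -8.2500; 11.0000 4.8750]
S = R + BᵀPB = [1 0; 0 2] + [66.2500 -26.8750; -26.8750 12.8125] = [67.2500 -26.8750; -26.8750 14.8125]
BᵀPA = [41.3750 -12.3750; -18.3125 7.3125]
K = S⁻¹·BᵀPA = [0.4408 0.0483; -0.4366 0.5812]
A−BK = [0.0998 -0.1941; -0.4044 0.6764]
AᵀP(A−BK) = [0.8307 -0.9155; -0.9155 1.4095]
P' = Q + AᵀP(A−BK) = [7.0807 0.0845; 0.0845 1.6595]
tr(P') = 8.7402

8.7402


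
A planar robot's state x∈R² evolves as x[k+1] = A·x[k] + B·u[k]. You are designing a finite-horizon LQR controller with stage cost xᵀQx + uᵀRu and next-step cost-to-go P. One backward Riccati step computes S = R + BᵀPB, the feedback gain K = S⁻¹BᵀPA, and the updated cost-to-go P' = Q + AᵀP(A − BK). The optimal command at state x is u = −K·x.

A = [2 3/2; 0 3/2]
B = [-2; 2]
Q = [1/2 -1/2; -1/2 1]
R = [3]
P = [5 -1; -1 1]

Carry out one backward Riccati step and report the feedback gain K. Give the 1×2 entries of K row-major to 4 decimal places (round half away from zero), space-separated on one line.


BᵀP = [-12.0000 4.0000]
S = R + BᵀPB = [3] + [32.0000] = [35.0000]
BᵀPA = [-24.0000 -12.0000]
K = S⁻¹·BᵀPA = [-0.6857 -0.3429]
A−BK = [0.6286 0.8143; 1.3714 2.1857]
AᵀP(A−BK) = [3.5429 3.7714; 3.7714 4.8857]
P' = Q + AᵀP(A−BK) = [4.0429 3.2714; 3.2714 5.8857]
tr(P') = 9.9286

-0.6857 -0.3429


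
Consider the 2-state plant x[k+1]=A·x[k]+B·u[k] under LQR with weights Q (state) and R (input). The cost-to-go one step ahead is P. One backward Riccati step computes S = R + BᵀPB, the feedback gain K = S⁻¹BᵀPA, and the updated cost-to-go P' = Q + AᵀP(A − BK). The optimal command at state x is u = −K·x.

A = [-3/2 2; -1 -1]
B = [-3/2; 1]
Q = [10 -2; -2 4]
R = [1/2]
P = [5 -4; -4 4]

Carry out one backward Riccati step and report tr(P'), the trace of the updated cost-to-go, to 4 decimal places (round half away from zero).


BᵀP = [-11.5000 10.0000]
S = R + BᵀPB = [1/2] + [27.2500] = [27.7500]
BᵀPA = [7.2500 -33.0000]
K = S⁻¹·BᵀPA = [0.2613 -1.1892]
A−BK = [-1.1081 0.2162; -1.2613 0.1892]
AᵀP(A−BK) = [1.3559 -0.3784; -0.3784 0.7568]
P' = Q + AᵀP(A−BK) = [11.3559 -2.3784; -2.3784 4.7568]
tr(P') = 16.1126

16.1126


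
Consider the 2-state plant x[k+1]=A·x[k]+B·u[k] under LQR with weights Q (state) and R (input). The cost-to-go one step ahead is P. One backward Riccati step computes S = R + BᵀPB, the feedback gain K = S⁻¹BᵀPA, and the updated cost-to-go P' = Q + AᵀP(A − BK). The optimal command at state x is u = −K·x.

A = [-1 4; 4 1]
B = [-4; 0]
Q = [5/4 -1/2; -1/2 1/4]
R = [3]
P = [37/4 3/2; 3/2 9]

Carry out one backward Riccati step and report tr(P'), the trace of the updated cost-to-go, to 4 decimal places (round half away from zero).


153.5712

BᵀP = [-37.0000 -6.0000]
S = R + BᵀPB = [3] + [148.0000] = [151.0000]
BᵀPA = [13.0000 -154.0000]
K = S⁻¹·BᵀPA = [0.0861 -1.0199]
A−BK = [-0.6556 -0.0795; 4.0000 1.0000]
AᵀP(A−BK) = [140.1308 34.7583; 34.7583 11.9404]
P' = Q + AᵀP(A−BK) = [141.3808 34.2583; 34.2583 12.1904]
tr(P') = 153.5712


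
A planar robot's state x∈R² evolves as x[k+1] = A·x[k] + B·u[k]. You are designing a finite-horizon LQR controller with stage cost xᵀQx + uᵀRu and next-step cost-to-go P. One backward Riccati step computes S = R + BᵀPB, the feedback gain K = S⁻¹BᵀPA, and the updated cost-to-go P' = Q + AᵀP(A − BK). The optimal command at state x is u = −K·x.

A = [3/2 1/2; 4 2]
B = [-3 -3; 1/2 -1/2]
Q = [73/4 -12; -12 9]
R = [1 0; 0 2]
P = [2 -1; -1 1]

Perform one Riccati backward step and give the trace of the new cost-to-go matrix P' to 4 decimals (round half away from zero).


35.7573

BᵀP = [-6.5000 3.5000; -5.5000 2.5000]
S = R + BᵀPB = [1 0; 0 2] + [21.2500 17.7500; 17.7500 15.2500] = [22.2500 17.7500; 17.7500 17.2500]
BᵀPA = [4.2500 3.7500; 1.7500 2.2500]
K = S⁻¹·BᵀPA = [0.6145 0.3600; -0.5309 -0.2400]
A−BK = [1.7509 0.8600; 3.4273 1.7000]
AᵀP(A−BK) = [6.8173 3.3900; 3.3900 1.6900]
P' = Q + AᵀP(A−BK) = [25.0673 -8.6100; -8.6100 10.6900]
tr(P') = 35.7573


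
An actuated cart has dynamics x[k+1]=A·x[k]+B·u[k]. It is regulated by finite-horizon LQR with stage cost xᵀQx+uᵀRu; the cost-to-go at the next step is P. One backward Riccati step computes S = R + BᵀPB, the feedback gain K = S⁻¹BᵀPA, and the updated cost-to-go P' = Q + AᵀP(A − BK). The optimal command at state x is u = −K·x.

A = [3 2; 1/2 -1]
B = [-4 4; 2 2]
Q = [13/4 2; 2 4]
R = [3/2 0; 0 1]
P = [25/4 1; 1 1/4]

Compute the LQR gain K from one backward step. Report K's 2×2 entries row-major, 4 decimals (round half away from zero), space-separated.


-0.2629 -0.2820 0.4849 0.1829

BᵀP = [-23.0000 -3.5000; 27.0000 4.5000]
S = R + BᵀPB = [3/2 0; 0 1] + [85.0000 -99.0000; -99.0000 117.0000] = [86.5000 -99.0000; -99.0000 118.0000]
BᵀPA = [-70.7500 -42.5000; 83.2500 49.5000]
K = S⁻¹·BᵀPA = [-0.2629 -0.2820; 0.4849 0.1829]
A−BK = [0.0086 0.1404; 0.0560 -0.8017]
AᵀP(A−BK) = [0.3411 0.1972; 0.1972 0.2115]
P' = Q + AᵀP(A−BK) = [3.5911 2.1972; 2.1972 4.2115]
tr(P') = 7.8026
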